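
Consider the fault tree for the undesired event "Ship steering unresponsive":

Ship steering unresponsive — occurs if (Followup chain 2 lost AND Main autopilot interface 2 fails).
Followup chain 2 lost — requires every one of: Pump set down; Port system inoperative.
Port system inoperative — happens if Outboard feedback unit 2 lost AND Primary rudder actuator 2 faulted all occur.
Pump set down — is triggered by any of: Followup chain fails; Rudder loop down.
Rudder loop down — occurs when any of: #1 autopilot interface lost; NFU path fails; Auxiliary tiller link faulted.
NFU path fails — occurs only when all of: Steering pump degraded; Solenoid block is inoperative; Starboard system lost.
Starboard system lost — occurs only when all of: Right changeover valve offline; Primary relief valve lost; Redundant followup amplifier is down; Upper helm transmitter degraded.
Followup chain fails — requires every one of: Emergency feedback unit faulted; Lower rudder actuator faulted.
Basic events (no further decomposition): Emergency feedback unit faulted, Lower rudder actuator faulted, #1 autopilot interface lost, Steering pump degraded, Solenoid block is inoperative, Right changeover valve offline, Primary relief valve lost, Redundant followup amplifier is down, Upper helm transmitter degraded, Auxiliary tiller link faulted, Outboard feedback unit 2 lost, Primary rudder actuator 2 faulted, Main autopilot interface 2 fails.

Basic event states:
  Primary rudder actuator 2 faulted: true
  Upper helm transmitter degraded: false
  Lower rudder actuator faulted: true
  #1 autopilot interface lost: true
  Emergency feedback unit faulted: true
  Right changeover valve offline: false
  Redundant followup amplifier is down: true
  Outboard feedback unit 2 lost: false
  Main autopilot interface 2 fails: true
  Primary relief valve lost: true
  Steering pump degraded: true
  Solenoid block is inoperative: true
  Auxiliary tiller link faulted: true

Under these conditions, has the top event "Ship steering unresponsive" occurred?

Followup chain fails [AND]: Emergency feedback unit faulted=occurs, Lower rudder actuator faulted=occurs → all inputs occur → occurs.
Starboard system lost [AND]: Right changeover valve offline=not, Primary relief valve lost=occurs, Redundant followup amplifier is down=occurs, Upper helm transmitter degraded=not → not all inputs occur → does not occur.
NFU path fails [AND]: Steering pump degraded=occurs, Solenoid block is inoperative=occurs, Starboard system lost=not → not all inputs occur → does not occur.
Rudder loop down [OR]: #1 autopilot interface lost=occurs, NFU path fails=not, Auxiliary tiller link faulted=occurs → at least one input occurs → occurs.
Pump set down [OR]: Followup chain fails=occurs, Rudder loop down=occurs → at least one input occurs → occurs.
Port system inoperative [AND]: Outboard feedback unit 2 lost=not, Primary rudder actuator 2 faulted=occurs → not all inputs occur → does not occur.
Followup chain 2 lost [AND]: Pump set down=occurs, Port system inoperative=not → not all inputs occur → does not occur.
Ship steering unresponsive [AND]: Followup chain 2 lost=not, Main autopilot interface 2 fails=occurs → not all inputs occur → does not occur.

No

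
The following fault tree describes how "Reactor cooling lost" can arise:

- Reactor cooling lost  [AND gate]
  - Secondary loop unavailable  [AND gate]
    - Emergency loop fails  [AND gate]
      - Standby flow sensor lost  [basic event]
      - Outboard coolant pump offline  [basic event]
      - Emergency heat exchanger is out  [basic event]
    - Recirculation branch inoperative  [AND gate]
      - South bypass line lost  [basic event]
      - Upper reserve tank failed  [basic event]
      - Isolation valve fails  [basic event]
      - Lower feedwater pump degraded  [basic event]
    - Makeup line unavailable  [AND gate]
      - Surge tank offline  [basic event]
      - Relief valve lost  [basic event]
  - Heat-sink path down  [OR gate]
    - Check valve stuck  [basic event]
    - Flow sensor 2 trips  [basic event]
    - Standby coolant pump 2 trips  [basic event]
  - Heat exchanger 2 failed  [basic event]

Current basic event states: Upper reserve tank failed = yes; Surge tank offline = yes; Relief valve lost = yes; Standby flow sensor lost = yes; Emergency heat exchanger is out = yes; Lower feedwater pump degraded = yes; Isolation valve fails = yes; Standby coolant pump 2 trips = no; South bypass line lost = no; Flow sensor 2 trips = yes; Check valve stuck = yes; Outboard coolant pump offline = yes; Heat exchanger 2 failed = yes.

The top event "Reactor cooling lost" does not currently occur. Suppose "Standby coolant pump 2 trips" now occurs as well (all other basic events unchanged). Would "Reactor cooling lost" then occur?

Counterfactual: set "Standby coolant pump 2 trips" to occurred.
Emergency loop fails [AND]: Standby flow sensor lost=occurs, Outboard coolant pump offline=occurs, Emergency heat exchanger is out=occurs → all inputs occur → occurs.
Recirculation branch inoperative [AND]: South bypass line lost=not, Upper reserve tank failed=occurs, Isolation valve fails=occurs, Lower feedwater pump degraded=occurs → not all inputs occur → does not occur.
Makeup line unavailable [AND]: Surge tank offline=occurs, Relief valve lost=occurs → all inputs occur → occurs.
Secondary loop unavailable [AND]: Emergency loop fails=occurs, Recirculation branch inoperative=not, Makeup line unavailable=occurs → not all inputs occur → does not occur.
Heat-sink path down [OR]: Check valve stuck=occurs, Flow sensor 2 trips=occurs, Standby coolant pump 2 trips=occurs → at least one input occurs → occurs.
Reactor cooling lost [AND]: Secondary loop unavailable=not, Heat-sink path down=occurs, Heat exchanger 2 failed=occurs → not all inputs occur → does not occur.

No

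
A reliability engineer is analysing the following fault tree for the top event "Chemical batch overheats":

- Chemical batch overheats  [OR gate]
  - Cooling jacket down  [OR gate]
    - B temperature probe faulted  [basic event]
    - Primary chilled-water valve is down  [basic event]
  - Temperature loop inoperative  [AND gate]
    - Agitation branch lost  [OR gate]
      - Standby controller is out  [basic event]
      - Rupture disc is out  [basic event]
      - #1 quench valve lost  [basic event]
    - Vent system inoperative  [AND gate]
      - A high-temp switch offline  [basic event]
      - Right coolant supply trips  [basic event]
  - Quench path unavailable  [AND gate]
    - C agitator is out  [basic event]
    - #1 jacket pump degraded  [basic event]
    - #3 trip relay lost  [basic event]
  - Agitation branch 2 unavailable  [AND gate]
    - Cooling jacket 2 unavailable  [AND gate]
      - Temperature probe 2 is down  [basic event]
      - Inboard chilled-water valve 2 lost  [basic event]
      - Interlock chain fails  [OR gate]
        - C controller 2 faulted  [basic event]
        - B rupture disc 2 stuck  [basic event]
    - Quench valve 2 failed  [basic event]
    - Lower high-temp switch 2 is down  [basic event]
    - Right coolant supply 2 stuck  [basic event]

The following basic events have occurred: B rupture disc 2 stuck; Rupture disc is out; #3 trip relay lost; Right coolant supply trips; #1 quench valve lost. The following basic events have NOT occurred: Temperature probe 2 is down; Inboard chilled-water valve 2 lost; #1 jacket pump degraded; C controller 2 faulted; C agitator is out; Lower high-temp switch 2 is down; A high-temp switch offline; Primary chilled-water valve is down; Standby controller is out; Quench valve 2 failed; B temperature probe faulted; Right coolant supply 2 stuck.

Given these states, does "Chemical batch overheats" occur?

Cooling jacket down [OR]: B temperature probe faulted=not, Primary chilled-water valve is down=not → no input occurs → does not occur.
Agitation branch lost [OR]: Standby controller is out=not, Rupture disc is out=occurs, #1 quench valve lost=occurs → at least one input occurs → occurs.
Vent system inoperative [AND]: A high-temp switch offline=not, Right coolant supply trips=occurs → not all inputs occur → does not occur.
Temperature loop inoperative [AND]: Agitation branch lost=occurs, Vent system inoperative=not → not all inputs occur → does not occur.
Quench path unavailable [AND]: C agitator is out=not, #1 jacket pump degraded=not, #3 trip relay lost=occurs → not all inputs occur → does not occur.
Interlock chain fails [OR]: C controller 2 faulted=not, B rupture disc 2 stuck=occurs → at least one input occurs → occurs.
Cooling jacket 2 unavailable [AND]: Temperature probe 2 is down=not, Inboard chilled-water valve 2 lost=not, Interlock chain fails=occurs → not all inputs occur → does not occur.
Agitation branch 2 unavailable [AND]: Cooling jacket 2 unavailable=not, Quench valve 2 failed=not, Lower high-temp switch 2 is down=not, Right coolant supply 2 stuck=not → not all inputs occur → does not occur.
Chemical batch overheats [OR]: Cooling jacket down=not, Temperature loop inoperative=not, Quench path unavailable=not, Agitation branch 2 unavailable=not → no input occurs → does not occur.

No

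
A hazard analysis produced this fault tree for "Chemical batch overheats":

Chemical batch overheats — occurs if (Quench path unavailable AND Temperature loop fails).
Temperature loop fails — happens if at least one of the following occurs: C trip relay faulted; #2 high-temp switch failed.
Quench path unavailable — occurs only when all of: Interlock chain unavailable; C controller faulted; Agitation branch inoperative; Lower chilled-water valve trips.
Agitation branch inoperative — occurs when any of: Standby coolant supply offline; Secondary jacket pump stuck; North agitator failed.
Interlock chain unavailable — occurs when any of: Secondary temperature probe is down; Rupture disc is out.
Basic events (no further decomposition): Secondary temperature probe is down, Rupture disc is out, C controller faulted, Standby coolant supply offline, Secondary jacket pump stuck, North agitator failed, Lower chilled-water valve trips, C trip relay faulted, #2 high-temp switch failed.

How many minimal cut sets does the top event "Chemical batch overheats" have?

12

Interlock chain unavailable [OR]: union of children's cut sets → 2 cut set(s).
Agitation branch inoperative [OR]: union of children's cut sets → 3 cut set(s).
Quench path unavailable [AND]: one cut set from each child combined → 2 × 1 × 3 × 1 = 6 cut set(s).
Temperature loop fails [OR]: union of children's cut sets → 2 cut set(s).
Chemical batch overheats [AND]: one cut set from each child combined → 6 × 2 = 12 cut set(s).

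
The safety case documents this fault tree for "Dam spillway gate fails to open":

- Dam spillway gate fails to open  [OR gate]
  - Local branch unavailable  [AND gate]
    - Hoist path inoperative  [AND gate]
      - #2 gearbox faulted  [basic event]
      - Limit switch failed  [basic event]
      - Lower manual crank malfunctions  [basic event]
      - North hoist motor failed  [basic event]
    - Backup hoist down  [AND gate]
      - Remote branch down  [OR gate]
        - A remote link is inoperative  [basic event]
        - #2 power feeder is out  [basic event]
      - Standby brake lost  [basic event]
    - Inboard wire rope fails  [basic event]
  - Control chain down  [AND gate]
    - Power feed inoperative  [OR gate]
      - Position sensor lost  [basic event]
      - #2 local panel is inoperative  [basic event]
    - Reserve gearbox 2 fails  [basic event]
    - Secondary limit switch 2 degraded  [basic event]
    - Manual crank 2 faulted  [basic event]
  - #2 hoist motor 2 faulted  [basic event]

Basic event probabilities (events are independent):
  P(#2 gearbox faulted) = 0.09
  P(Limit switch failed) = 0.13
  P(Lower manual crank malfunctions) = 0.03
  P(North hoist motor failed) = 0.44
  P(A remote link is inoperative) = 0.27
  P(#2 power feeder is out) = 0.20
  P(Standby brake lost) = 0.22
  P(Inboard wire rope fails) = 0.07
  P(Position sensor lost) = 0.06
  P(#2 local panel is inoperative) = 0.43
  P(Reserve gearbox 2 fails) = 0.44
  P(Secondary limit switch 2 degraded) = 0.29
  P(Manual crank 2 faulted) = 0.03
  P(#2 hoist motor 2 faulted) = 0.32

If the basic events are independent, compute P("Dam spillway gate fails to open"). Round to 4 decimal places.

P(Hoist path inoperative) [AND] = 0.09 × 0.13 × 0.03 × 0.44 = 0.000154
P(Remote branch down) [OR] = 1 − (1−0.27) × (1−0.20) = 0.416000
P(Backup hoist down) [AND] = 0.416000 × 0.22 = 0.091520
P(Local branch unavailable) [AND] = 0.000154 × 0.091520 × 0.07 = 0.000001
P(Power feed inoperative) [OR] = 1 − (1−0.06) × (1−0.43) = 0.464200
P(Control chain down) [AND] = 0.464200 × 0.44 × 0.29 × 0.03 = 0.001777
P(Dam spillway gate fails to open) [OR] = 1 − (1−0.000001) × (1−0.001777) × (1−0.32) = 0.321209
Rounded to 4 decimal places: P(Dam spillway gate fails to open) ≈ 0.3212.

0.3212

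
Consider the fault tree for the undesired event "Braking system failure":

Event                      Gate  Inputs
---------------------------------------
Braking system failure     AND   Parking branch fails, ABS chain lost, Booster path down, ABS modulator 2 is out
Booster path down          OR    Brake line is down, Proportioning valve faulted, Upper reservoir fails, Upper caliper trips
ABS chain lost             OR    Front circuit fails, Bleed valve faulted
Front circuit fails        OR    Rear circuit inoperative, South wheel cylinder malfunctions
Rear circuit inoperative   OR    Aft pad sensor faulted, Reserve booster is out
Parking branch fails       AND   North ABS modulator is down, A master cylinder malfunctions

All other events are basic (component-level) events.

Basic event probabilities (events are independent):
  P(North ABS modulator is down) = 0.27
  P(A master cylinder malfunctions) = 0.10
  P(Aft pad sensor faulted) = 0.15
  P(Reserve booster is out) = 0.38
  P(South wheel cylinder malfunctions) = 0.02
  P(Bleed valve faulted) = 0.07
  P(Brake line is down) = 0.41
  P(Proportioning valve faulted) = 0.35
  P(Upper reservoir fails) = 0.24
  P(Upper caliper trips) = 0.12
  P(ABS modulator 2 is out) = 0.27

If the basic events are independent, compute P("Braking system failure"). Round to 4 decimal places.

P(Parking branch fails) [AND] = 0.27 × 0.10 = 0.027000
P(Rear circuit inoperative) [OR] = 1 − (1−0.15) × (1−0.38) = 0.473000
P(Front circuit fails) [OR] = 1 − (1−0.473000) × (1−0.02) = 0.483540
P(ABS chain lost) [OR] = 1 − (1−0.483540) × (1−0.07) = 0.519692
P(Booster path down) [OR] = 1 − (1−0.41) × (1−0.35) × (1−0.24) × (1−0.12) = 0.743515
P(Braking system failure) [AND] = 0.027000 × 0.519692 × 0.743515 × 0.27 = 0.002817
Rounded to 4 decimal places: P(Braking system failure) ≈ 0.0028.

0.0028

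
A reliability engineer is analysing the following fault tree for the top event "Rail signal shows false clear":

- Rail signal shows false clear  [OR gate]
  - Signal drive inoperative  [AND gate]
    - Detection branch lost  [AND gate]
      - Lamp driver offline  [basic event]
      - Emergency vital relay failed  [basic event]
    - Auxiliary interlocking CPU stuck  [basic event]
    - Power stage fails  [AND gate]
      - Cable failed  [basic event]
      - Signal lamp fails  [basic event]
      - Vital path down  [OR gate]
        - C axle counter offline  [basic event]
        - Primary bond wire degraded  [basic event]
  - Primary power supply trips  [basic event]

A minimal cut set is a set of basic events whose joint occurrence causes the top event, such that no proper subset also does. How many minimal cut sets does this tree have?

3

Detection branch lost [AND]: one cut set from each child combined → 1 × 1 = 1 cut set(s).
Vital path down [OR]: union of children's cut sets → 2 cut set(s).
Power stage fails [AND]: one cut set from each child combined → 1 × 1 × 2 = 2 cut set(s).
Signal drive inoperative [AND]: one cut set from each child combined → 1 × 1 × 2 = 2 cut set(s).
Rail signal shows false clear [OR]: union of children's cut sets → 3 cut set(s).
Minimal cut sets: {Auxiliary interlocking CPU stuck, C axle counter offline, Cable failed, Emergency vital relay failed, Lamp driver offline, Signal lamp fails}; {Auxiliary interlocking CPU stuck, Cable failed, Emergency vital relay failed, Lamp driver offline, Primary bond wire degraded, Signal lamp fails}; {Primary power supply trips}.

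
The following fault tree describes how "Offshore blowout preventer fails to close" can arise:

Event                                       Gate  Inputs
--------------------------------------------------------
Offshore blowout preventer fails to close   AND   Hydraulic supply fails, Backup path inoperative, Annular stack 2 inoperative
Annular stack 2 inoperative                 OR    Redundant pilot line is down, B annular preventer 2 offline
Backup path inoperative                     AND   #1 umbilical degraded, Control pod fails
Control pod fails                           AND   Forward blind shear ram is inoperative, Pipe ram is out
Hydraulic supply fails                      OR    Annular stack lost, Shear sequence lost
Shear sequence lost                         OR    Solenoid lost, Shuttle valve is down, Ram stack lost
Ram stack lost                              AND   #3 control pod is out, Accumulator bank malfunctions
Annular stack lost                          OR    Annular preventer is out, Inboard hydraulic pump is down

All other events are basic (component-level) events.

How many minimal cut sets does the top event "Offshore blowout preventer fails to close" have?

Annular stack lost [OR]: union of children's cut sets → 2 cut set(s).
Ram stack lost [AND]: one cut set from each child combined → 1 × 1 = 1 cut set(s).
Shear sequence lost [OR]: union of children's cut sets → 3 cut set(s).
Hydraulic supply fails [OR]: union of children's cut sets → 5 cut set(s).
Control pod fails [AND]: one cut set from each child combined → 1 × 1 = 1 cut set(s).
Backup path inoperative [AND]: one cut set from each child combined → 1 × 1 = 1 cut set(s).
Annular stack 2 inoperative [OR]: union of children's cut sets → 2 cut set(s).
Offshore blowout preventer fails to close [AND]: one cut set from each child combined → 5 × 1 × 2 = 10 cut set(s).
Minimal cut sets: {#1 umbilical degraded, Annular preventer is out, Forward blind shear ram is inoperative, Pipe ram is out, Redundant pilot line is down}; {#1 umbilical degraded, Annular preventer is out, B annular preventer 2 offline, Forward blind shear ram is inoperative, Pipe ram is out}; {#1 umbilical degraded, Forward blind shear ram is inoperative, Inboard hydraulic pump is down, Pipe ram is out, Redundant pilot line is down}; {#1 umbilical degraded, B annular preventer 2 offline, Forward blind shear ram is inoperative, Inboard hydraulic pump is down, Pipe ram is out}; {#1 umbilical degraded, Forward blind shear ram is inoperative, Pipe ram is out, Redundant pilot line is down, Solenoid lost}; {#1 umbilical degraded, B annular preventer 2 offline, Forward blind shear ram is inoperative, Pipe ram is out, Solenoid lost}; {#1 umbilical degraded, Forward blind shear ram is inoperative, Pipe ram is out, Redundant pilot line is down, Shuttle valve is down}; {#1 umbilical degraded, B annular preventer 2 offline, Forward blind shear ram is inoperative, Pipe ram is out, Shuttle valve is down}; {#1 umbilical degraded, #3 control pod is out, Accumulator bank malfunctions, Forward blind shear ram is inoperative, Pipe ram is out, Redundant pilot line is down}; {#1 umbilical degraded, #3 control pod is out, Accumulator bank malfunctions, B annular preventer 2 offline, Forward blind shear ram is inoperative, Pipe ram is out}.

10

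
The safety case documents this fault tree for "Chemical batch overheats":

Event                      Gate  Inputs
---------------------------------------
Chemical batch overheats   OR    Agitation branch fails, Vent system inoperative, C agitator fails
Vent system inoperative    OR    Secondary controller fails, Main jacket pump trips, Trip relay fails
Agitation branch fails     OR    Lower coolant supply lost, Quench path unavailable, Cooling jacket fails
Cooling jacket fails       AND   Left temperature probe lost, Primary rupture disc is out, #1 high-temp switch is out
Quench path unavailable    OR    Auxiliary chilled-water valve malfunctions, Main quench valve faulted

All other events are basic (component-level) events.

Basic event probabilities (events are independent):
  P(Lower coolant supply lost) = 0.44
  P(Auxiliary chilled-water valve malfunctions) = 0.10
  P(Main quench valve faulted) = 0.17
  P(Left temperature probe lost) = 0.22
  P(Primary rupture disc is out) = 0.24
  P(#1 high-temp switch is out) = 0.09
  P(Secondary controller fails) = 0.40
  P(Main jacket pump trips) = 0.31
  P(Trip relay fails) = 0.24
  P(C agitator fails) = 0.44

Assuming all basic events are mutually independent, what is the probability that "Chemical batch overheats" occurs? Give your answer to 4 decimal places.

P(Quench path unavailable) [OR] = 1 − (1−0.10) × (1−0.17) = 0.253000
P(Cooling jacket fails) [AND] = 0.22 × 0.24 × 0.09 = 0.004752
P(Agitation branch fails) [OR] = 1 − (1−0.44) × (1−0.253000) × (1−0.004752) = 0.583668
P(Vent system inoperative) [OR] = 1 − (1−0.40) × (1−0.31) × (1−0.24) = 0.685360
P(Chemical batch overheats) [OR] = 1 − (1−0.583668) × (1−0.685360) × (1−0.44) = 0.926643
Rounded to 4 decimal places: P(Chemical batch overheats) ≈ 0.9266.

0.9266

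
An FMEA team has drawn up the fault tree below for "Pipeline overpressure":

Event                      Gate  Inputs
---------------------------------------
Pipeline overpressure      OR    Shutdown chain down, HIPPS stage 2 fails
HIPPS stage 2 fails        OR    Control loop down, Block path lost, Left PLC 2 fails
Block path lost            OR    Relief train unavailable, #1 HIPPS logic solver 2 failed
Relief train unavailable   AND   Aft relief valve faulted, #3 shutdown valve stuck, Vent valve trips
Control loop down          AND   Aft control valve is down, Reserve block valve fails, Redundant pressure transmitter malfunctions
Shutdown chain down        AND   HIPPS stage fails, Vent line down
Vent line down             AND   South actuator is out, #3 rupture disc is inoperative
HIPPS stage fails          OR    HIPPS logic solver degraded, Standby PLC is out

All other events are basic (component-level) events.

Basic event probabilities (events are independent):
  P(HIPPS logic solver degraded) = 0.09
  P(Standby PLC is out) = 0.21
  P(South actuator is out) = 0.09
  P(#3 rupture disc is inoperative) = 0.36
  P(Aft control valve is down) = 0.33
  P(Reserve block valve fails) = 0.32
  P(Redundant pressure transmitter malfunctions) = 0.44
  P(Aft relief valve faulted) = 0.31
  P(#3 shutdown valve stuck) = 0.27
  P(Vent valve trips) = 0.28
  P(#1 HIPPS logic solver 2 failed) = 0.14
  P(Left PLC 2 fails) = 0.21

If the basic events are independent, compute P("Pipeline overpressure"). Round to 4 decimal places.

0.3731

P(HIPPS stage fails) [OR] = 1 − (1−0.09) × (1−0.21) = 0.281100
P(Vent line down) [AND] = 0.09 × 0.36 = 0.032400
P(Shutdown chain down) [AND] = 0.281100 × 0.032400 = 0.009108
P(Control loop down) [AND] = 0.33 × 0.32 × 0.44 = 0.046464
P(Relief train unavailable) [AND] = 0.31 × 0.27 × 0.28 = 0.023436
P(Block path lost) [OR] = 1 − (1−0.023436) × (1−0.14) = 0.160155
P(HIPPS stage 2 fails) [OR] = 1 − (1−0.046464) × (1−0.160155) × (1−0.21) = 0.367350
P(Pipeline overpressure) [OR] = 1 − (1−0.009108) × (1−0.367350) = 0.373112
Rounded to 4 decimal places: P(Pipeline overpressure) ≈ 0.3731.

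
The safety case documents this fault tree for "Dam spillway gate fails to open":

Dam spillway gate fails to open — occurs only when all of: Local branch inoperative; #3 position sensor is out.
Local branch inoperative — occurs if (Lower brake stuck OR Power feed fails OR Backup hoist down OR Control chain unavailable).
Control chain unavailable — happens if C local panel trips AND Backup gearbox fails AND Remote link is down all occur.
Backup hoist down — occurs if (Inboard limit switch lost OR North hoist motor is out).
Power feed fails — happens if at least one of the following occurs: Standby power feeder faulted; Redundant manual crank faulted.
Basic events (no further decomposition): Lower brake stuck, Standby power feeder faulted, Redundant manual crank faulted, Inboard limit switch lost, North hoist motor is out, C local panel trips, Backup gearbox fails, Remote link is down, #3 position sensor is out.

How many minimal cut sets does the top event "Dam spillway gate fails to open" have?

6

Power feed fails [OR]: union of children's cut sets → 2 cut set(s).
Backup hoist down [OR]: union of children's cut sets → 2 cut set(s).
Control chain unavailable [AND]: one cut set from each child combined → 1 × 1 × 1 = 1 cut set(s).
Local branch inoperative [OR]: union of children's cut sets → 6 cut set(s).
Dam spillway gate fails to open [AND]: one cut set from each child combined → 6 × 1 = 6 cut set(s).
Minimal cut sets: {#3 position sensor is out, Lower brake stuck}; {#3 position sensor is out, Standby power feeder faulted}; {#3 position sensor is out, Redundant manual crank faulted}; {#3 position sensor is out, Inboard limit switch lost}; {#3 position sensor is out, North hoist motor is out}; {#3 position sensor is out, Backup gearbox fails, C local panel trips, Remote link is down}.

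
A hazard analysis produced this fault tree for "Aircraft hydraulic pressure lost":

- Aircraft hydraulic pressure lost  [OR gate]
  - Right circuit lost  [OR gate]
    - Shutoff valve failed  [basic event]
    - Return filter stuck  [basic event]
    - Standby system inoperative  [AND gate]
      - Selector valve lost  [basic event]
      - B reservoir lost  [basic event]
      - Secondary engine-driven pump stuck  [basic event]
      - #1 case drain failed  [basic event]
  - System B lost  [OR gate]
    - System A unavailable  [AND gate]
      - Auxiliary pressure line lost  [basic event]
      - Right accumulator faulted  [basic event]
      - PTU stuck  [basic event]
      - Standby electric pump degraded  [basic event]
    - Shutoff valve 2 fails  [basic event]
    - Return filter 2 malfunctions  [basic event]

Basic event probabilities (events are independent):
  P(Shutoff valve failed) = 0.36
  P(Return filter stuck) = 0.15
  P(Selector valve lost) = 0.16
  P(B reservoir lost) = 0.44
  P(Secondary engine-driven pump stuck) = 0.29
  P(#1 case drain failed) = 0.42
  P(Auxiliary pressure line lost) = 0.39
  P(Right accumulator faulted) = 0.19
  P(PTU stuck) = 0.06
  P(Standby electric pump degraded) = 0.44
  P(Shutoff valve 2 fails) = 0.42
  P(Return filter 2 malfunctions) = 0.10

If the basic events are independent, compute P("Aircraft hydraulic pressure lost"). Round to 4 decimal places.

0.7190

P(Standby system inoperative) [AND] = 0.16 × 0.44 × 0.29 × 0.42 = 0.008575
P(Right circuit lost) [OR] = 1 − (1−0.36) × (1−0.15) × (1−0.008575) = 0.460665
P(System A unavailable) [AND] = 0.39 × 0.19 × 0.06 × 0.44 = 0.001956
P(System B lost) [OR] = 1 − (1−0.001956) × (1−0.42) × (1−0.10) = 0.479021
P(Aircraft hydraulic pressure lost) [OR] = 1 − (1−0.460665) × (1−0.479021) = 0.719018
Rounded to 4 decimal places: P(Aircraft hydraulic pressure lost) ≈ 0.7190.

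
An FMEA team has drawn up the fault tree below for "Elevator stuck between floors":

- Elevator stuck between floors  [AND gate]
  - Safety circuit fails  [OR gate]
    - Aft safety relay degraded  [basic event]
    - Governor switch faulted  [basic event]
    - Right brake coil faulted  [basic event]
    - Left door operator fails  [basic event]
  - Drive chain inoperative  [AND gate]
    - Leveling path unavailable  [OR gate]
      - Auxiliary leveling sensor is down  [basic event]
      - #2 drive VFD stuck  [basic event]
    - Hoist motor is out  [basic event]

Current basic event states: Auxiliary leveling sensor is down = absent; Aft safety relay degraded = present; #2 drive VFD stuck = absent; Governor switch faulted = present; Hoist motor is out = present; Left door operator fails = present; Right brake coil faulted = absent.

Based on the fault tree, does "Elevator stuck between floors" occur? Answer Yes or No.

No

Safety circuit fails [OR]: Aft safety relay degraded=occurs, Governor switch faulted=occurs, Right brake coil faulted=not, Left door operator fails=occurs → at least one input occurs → occurs.
Leveling path unavailable [OR]: Auxiliary leveling sensor is down=not, #2 drive VFD stuck=not → no input occurs → does not occur.
Drive chain inoperative [AND]: Leveling path unavailable=not, Hoist motor is out=occurs → not all inputs occur → does not occur.
Elevator stuck between floors [AND]: Safety circuit fails=occurs, Drive chain inoperative=not → not all inputs occur → does not occur.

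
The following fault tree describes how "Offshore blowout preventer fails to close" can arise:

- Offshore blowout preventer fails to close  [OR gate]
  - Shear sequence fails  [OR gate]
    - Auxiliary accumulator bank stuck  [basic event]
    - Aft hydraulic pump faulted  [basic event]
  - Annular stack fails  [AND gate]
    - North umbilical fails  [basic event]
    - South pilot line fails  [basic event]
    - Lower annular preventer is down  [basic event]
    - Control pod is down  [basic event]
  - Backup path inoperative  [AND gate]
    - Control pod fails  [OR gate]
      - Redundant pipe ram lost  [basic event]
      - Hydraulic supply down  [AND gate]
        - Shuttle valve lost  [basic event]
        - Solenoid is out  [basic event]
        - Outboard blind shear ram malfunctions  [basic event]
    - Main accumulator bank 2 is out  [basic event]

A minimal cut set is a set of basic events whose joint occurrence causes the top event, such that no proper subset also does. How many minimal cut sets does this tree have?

Shear sequence fails [OR]: union of children's cut sets → 2 cut set(s).
Annular stack fails [AND]: one cut set from each child combined → 1 × 1 × 1 × 1 = 1 cut set(s).
Hydraulic supply down [AND]: one cut set from each child combined → 1 × 1 × 1 = 1 cut set(s).
Control pod fails [OR]: union of children's cut sets → 2 cut set(s).
Backup path inoperative [AND]: one cut set from each child combined → 2 × 1 = 2 cut set(s).
Offshore blowout preventer fails to close [OR]: union of children's cut sets → 5 cut set(s).
Minimal cut sets: {Auxiliary accumulator bank stuck}; {Aft hydraulic pump faulted}; {Control pod is down, Lower annular preventer is down, North umbilical fails, South pilot line fails}; {Main accumulator bank 2 is out, Redundant pipe ram lost}; {Main accumulator bank 2 is out, Outboard blind shear ram malfunctions, Shuttle valve lost, Solenoid is out}.

5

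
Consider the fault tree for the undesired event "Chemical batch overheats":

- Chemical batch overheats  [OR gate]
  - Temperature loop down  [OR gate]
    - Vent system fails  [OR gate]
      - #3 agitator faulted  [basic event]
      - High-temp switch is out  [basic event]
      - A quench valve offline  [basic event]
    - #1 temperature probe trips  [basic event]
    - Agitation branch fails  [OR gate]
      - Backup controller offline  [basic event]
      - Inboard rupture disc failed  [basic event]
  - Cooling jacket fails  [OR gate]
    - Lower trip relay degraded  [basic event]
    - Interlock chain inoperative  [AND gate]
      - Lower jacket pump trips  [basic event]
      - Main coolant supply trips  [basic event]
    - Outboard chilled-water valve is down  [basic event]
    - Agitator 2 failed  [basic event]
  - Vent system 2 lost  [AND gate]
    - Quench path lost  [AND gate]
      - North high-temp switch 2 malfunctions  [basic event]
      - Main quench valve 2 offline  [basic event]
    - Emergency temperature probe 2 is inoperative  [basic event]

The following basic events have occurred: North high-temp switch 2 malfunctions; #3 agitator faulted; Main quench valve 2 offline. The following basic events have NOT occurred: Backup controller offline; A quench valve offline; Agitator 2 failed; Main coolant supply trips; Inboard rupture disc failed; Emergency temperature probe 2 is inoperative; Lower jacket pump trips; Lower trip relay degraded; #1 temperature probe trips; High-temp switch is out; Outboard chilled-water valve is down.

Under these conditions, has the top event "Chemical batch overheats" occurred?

Vent system fails [OR]: #3 agitator faulted=occurs, High-temp switch is out=not, A quench valve offline=not → at least one input occurs → occurs.
Agitation branch fails [OR]: Backup controller offline=not, Inboard rupture disc failed=not → no input occurs → does not occur.
Temperature loop down [OR]: Vent system fails=occurs, #1 temperature probe trips=not, Agitation branch fails=not → at least one input occurs → occurs.
Interlock chain inoperative [AND]: Lower jacket pump trips=not, Main coolant supply trips=not → not all inputs occur → does not occur.
Cooling jacket fails [OR]: Lower trip relay degraded=not, Interlock chain inoperative=not, Outboard chilled-water valve is down=not, Agitator 2 failed=not → no input occurs → does not occur.
Quench path lost [AND]: North high-temp switch 2 malfunctions=occurs, Main quench valve 2 offline=occurs → all inputs occur → occurs.
Vent system 2 lost [AND]: Quench path lost=occurs, Emergency temperature probe 2 is inoperative=not → not all inputs occur → does not occur.
Chemical batch overheats [OR]: Temperature loop down=occurs, Cooling jacket fails=not, Vent system 2 lost=not → at least one input occurs → occurs.

Yes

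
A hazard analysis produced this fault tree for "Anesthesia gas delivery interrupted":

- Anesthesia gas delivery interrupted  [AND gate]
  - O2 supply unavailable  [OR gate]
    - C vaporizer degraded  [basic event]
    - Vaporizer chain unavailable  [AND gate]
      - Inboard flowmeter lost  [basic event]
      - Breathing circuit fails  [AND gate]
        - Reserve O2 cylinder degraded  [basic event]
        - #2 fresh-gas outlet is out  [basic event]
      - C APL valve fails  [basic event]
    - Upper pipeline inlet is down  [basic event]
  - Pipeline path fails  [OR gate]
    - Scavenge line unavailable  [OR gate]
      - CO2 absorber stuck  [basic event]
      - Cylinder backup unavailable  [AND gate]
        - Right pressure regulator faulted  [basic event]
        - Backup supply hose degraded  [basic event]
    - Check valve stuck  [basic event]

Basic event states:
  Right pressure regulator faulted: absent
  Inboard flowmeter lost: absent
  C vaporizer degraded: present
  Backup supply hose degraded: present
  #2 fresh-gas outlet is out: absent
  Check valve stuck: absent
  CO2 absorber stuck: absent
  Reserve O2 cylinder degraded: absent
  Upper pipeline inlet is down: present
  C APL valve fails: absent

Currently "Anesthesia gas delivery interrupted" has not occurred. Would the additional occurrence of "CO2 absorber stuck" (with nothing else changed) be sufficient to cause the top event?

Counterfactual: set "CO2 absorber stuck" to occurred.
Breathing circuit fails [AND]: Reserve O2 cylinder degraded=not, #2 fresh-gas outlet is out=not → not all inputs occur → does not occur.
Vaporizer chain unavailable [AND]: Inboard flowmeter lost=not, Breathing circuit fails=not, C APL valve fails=not → not all inputs occur → does not occur.
O2 supply unavailable [OR]: C vaporizer degraded=occurs, Vaporizer chain unavailable=not, Upper pipeline inlet is down=occurs → at least one input occurs → occurs.
Cylinder backup unavailable [AND]: Right pressure regulator faulted=not, Backup supply hose degraded=occurs → not all inputs occur → does not occur.
Scavenge line unavailable [OR]: CO2 absorber stuck=occurs, Cylinder backup unavailable=not → at least one input occurs → occurs.
Pipeline path fails [OR]: Scavenge line unavailable=occurs, Check valve stuck=not → at least one input occurs → occurs.
Anesthesia gas delivery interrupted [AND]: O2 supply unavailable=occurs, Pipeline path fails=occurs → all inputs occur → occurs.

Yes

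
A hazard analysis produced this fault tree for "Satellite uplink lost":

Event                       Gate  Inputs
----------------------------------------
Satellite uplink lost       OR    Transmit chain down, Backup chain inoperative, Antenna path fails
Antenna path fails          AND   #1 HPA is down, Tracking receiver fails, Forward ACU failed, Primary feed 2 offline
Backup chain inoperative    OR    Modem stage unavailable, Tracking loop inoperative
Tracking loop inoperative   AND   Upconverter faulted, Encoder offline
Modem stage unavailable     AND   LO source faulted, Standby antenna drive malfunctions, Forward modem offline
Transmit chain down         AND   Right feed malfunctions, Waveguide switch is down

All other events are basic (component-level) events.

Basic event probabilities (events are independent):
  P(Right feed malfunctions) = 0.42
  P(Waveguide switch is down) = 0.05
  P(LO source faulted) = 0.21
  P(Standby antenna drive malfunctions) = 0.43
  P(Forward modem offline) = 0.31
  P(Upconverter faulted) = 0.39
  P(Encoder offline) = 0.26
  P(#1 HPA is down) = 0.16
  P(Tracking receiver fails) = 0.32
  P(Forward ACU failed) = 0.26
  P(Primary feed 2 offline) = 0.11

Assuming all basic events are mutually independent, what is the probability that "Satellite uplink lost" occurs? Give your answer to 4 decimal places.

P(Transmit chain down) [AND] = 0.42 × 0.05 = 0.021000
P(Modem stage unavailable) [AND] = 0.21 × 0.43 × 0.31 = 0.027993
P(Tracking loop inoperative) [AND] = 0.39 × 0.26 = 0.101400
P(Backup chain inoperative) [OR] = 1 − (1−0.027993) × (1−0.101400) = 0.126555
P(Antenna path fails) [AND] = 0.16 × 0.32 × 0.26 × 0.11 = 0.001464
P(Satellite uplink lost) [OR] = 1 − (1−0.021000) × (1−0.126555) × (1−0.001464) = 0.146149
Rounded to 4 decimal places: P(Satellite uplink lost) ≈ 0.1461.

0.1461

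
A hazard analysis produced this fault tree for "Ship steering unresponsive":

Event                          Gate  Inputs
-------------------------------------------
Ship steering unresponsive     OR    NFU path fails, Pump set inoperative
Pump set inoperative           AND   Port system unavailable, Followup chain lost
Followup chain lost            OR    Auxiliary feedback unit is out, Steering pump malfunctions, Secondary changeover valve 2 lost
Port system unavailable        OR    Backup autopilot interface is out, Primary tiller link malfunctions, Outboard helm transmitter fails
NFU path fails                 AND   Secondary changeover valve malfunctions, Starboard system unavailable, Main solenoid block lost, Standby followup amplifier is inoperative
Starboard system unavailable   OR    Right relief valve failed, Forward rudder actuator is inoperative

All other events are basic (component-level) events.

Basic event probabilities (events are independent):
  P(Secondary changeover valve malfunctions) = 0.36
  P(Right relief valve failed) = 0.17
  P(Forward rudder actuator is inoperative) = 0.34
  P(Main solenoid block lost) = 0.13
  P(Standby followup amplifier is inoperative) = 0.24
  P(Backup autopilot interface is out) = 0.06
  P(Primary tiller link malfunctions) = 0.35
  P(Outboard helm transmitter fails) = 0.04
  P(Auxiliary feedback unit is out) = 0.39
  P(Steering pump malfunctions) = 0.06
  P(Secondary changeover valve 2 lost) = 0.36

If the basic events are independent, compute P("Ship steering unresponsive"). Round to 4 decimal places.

0.2655

P(Starboard system unavailable) [OR] = 1 − (1−0.17) × (1−0.34) = 0.452200
P(NFU path fails) [AND] = 0.36 × 0.452200 × 0.13 × 0.24 = 0.005079
P(Port system unavailable) [OR] = 1 − (1−0.06) × (1−0.35) × (1−0.04) = 0.413440
P(Followup chain lost) [OR] = 1 − (1−0.39) × (1−0.06) × (1−0.36) = 0.633024
P(Pump set inoperative) [AND] = 0.413440 × 0.633024 = 0.261717
P(Ship steering unresponsive) [OR] = 1 − (1−0.005079) × (1−0.261717) = 0.265467
Rounded to 4 decimal places: P(Ship steering unresponsive) ≈ 0.2655.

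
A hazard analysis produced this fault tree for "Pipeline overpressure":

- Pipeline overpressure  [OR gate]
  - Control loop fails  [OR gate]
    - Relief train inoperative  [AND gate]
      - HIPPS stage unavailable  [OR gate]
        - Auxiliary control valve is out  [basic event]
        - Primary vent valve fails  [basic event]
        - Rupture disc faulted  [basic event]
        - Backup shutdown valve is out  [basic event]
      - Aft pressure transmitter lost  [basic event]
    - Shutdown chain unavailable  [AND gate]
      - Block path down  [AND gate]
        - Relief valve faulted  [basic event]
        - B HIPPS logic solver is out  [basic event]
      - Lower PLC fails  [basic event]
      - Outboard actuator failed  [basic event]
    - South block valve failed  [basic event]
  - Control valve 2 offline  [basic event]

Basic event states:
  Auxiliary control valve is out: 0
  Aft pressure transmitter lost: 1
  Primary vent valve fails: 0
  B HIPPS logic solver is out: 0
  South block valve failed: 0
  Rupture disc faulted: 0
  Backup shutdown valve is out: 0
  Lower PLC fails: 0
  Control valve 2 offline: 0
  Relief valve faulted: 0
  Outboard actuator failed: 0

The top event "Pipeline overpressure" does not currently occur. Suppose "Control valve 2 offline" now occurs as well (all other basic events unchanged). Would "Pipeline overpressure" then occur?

Yes

Counterfactual: set "Control valve 2 offline" to occurred.
HIPPS stage unavailable [OR]: Auxiliary control valve is out=not, Primary vent valve fails=not, Rupture disc faulted=not, Backup shutdown valve is out=not → no input occurs → does not occur.
Relief train inoperative [AND]: HIPPS stage unavailable=not, Aft pressure transmitter lost=occurs → not all inputs occur → does not occur.
Block path down [AND]: Relief valve faulted=not, B HIPPS logic solver is out=not → not all inputs occur → does not occur.
Shutdown chain unavailable [AND]: Block path down=not, Lower PLC fails=not, Outboard actuator failed=not → not all inputs occur → does not occur.
Control loop fails [OR]: Relief train inoperative=not, Shutdown chain unavailable=not, South block valve failed=not → no input occurs → does not occur.
Pipeline overpressure [OR]: Control loop fails=not, Control valve 2 offline=occurs → at least one input occurs → occurs.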